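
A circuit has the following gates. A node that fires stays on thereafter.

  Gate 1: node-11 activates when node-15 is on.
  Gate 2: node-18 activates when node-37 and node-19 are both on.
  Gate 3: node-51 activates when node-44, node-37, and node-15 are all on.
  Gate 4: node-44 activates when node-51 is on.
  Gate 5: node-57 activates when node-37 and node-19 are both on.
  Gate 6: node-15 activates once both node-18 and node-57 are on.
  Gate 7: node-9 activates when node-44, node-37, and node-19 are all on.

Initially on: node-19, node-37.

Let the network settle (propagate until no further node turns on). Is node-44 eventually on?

No

node-44 would need node-51 (Gate 4), but node-51 never turns on.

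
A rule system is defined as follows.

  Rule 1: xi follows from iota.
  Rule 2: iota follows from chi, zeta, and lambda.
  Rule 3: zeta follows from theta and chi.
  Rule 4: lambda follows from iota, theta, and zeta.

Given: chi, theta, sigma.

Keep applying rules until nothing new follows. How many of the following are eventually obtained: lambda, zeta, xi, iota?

From theta and chi, Rule 3 gives zeta.
lambda would need iota, theta, and zeta (Rule 4), but iota is never established.
zeta: reached.
xi would need iota (Rule 1), but iota is never established.
iota would need chi, zeta, and lambda (Rule 2), but lambda is never established.
Reached: zeta — 1 of the 4.

1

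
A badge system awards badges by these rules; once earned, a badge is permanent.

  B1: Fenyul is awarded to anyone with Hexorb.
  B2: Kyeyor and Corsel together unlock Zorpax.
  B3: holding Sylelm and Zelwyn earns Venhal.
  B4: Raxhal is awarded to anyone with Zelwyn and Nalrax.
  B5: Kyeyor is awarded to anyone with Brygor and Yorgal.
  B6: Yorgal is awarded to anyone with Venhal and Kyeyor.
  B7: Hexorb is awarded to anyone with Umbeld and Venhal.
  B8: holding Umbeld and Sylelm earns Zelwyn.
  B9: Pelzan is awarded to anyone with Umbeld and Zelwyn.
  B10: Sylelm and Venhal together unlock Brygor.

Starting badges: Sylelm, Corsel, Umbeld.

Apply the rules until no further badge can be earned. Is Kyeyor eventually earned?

Kyeyor would need Brygor and Yorgal (B5), but Yorgal is never earned.

No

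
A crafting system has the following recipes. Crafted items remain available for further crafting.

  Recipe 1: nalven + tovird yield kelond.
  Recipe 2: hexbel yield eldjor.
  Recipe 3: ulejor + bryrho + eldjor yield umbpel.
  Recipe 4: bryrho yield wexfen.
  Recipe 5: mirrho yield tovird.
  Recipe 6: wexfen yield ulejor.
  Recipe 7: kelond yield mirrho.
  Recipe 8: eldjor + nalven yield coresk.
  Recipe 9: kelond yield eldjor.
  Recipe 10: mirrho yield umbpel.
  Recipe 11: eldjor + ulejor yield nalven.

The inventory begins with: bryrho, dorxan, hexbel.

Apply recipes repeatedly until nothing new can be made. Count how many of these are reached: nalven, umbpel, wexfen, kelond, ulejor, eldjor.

bryrho → wexfen (Recipe 4).
hexbel → eldjor (Recipe 2).
wexfen → ulejor (Recipe 6).
Using Recipe 3, ulejor, bryrho, and eldjor make umbpel.
eldjor + ulejor → nalven (Recipe 11).
nalven: reached.
umbpel: reached.
wexfen: reached.
kelond would need nalven and tovird (Recipe 1), but tovird is never obtained.
ulejor: reached.
eldjor: reached.
Reached: nalven, umbpel, wexfen, ulejor, and eldjor — 5 of the 6.

5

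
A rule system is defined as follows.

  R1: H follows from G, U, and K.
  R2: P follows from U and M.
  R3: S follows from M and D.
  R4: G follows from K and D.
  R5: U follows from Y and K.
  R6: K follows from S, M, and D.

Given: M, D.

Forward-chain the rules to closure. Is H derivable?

No

H would need G, U, and K (R1), but U is never established.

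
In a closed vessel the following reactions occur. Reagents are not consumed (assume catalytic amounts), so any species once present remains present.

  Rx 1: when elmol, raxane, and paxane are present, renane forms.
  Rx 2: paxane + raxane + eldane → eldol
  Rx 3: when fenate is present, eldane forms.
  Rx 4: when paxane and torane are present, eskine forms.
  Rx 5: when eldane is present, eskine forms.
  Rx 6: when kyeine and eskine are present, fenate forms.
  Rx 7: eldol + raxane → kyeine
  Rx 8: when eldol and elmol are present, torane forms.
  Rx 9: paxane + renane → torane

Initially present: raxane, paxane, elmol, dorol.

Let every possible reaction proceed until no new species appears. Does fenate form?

No

fenate would need kyeine and eskine (Rx 6), but kyeine never forms.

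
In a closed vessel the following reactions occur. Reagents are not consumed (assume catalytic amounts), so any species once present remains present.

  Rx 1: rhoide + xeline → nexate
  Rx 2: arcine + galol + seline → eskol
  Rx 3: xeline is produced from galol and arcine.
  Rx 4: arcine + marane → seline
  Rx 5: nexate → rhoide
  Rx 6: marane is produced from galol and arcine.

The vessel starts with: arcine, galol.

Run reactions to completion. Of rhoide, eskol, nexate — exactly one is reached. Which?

galol and arcine present → marane forms (Rx 6).
arcine and marane present → seline forms (Rx 4).
arcine, galol, and seline present → eskol forms (Rx 2).
nexate would need rhoide and xeline (Rx 1), but rhoide never forms. rhoide would need nexate (Rx 5), but nexate never forms.

eskol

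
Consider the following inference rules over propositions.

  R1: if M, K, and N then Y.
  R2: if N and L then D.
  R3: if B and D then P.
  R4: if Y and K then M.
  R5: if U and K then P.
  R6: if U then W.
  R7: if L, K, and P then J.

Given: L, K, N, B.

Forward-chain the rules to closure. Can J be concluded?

Yes

N and L hold, so D follows (R2).
From B and D, R3 gives P.
L, K, and P hold, so J follows (R7).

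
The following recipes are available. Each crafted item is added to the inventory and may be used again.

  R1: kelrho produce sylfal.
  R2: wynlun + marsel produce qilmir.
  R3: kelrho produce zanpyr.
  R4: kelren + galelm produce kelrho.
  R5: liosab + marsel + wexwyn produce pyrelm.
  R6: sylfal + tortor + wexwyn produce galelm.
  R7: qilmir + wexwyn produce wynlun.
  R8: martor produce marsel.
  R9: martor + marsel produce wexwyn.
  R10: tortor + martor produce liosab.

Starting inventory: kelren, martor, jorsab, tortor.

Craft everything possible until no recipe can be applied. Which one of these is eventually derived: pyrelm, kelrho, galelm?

Using R8, martor makes marsel.
Using R10, tortor and martor make liosab.
Using R9, martor and marsel make wexwyn.
liosab + marsel + wexwyn → pyrelm (R5).
kelrho would need kelren and galelm (R4), but galelm is never obtained. galelm would need sylfal, tortor, and wexwyn (R6), but sylfal is never obtained.

pyrelm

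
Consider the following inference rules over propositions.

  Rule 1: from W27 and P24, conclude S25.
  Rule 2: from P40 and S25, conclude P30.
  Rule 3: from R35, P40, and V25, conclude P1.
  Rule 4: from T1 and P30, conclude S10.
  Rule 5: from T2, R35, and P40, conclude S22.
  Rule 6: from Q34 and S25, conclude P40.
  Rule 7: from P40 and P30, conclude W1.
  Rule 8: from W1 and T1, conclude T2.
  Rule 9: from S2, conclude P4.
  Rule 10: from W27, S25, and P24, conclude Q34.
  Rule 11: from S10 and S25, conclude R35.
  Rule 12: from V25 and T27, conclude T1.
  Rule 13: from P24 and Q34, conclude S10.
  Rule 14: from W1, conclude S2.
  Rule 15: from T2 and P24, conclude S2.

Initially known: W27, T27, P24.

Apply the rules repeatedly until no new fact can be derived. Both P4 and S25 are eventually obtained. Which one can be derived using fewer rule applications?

S25: From W27 and P24, Rule 1 gives S25. [1 rule application]
P4: From W27 and P24, Rule 1 gives S25. From W27, S25, and P24, Rule 10 gives Q34. Q34 and S25 hold, so P40 follows (Rule 6). P40 and S25 hold, so P30 follows (Rule 2). P40 and P30 hold, so W1 follows (Rule 7). From W1, Rule 14 gives S2. S2 holds, so P4 follows (Rule 9). [7 rule applications]
S25 needs fewer.

S25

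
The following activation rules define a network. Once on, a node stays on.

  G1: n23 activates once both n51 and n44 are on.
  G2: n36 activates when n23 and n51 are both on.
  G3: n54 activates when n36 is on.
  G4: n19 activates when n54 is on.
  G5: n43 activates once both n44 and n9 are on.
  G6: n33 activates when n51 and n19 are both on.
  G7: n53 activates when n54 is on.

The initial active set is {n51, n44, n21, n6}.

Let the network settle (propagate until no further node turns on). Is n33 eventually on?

n51 and n44 are on, so n23 activates (G1).
n23 and n51 are on, so n36 activates (G2).
G3: n36 on → n54 on.
G4: n54 on → n19 on.
n51 and n19 are on, so n33 activates (G6).

Yes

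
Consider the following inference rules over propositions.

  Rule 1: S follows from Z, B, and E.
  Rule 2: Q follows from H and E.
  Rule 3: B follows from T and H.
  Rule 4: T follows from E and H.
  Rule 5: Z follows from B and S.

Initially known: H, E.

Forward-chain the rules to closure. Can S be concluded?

S would need Z, B, and E (Rule 1), but Z is never established.

No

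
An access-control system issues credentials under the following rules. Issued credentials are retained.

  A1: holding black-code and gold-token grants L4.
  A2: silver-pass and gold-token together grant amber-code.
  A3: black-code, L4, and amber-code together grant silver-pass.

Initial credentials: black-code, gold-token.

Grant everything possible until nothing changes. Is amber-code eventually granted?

No

amber-code would need silver-pass and gold-token (A2), but silver-pass is never granted.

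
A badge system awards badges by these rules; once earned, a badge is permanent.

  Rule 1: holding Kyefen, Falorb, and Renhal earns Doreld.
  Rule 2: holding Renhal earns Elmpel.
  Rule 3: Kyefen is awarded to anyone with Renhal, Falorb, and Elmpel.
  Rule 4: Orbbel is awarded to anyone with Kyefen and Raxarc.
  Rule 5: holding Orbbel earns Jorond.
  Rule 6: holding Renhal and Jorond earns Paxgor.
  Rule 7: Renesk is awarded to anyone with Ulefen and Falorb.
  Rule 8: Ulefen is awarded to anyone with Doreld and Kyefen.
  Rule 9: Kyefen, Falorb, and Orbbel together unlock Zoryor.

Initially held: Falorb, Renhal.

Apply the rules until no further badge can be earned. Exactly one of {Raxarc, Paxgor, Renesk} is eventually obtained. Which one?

With Renhal, Elmpel is earned (Rule 2).
With Renhal, Falorb, and Elmpel, Kyefen is earned (Rule 3).
With Kyefen, Falorb, and Renhal, Doreld is earned (Rule 1).
With Doreld and Kyefen, Ulefen is earned (Rule 8).
With Ulefen and Falorb, Renesk is earned (Rule 7).
Paxgor would need Renhal and Jorond (Rule 6), but Jorond is never earned. No rule produces Raxarc, and it is not given.

Renesk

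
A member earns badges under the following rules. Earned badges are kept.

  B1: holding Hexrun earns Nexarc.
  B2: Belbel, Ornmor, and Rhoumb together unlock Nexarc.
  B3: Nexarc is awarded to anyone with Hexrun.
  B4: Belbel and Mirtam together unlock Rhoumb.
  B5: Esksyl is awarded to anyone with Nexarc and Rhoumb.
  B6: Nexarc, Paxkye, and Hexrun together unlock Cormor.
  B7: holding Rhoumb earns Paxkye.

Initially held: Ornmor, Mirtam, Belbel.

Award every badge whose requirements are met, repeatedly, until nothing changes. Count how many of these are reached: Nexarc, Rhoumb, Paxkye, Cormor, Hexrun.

With Belbel and Mirtam, Rhoumb is earned (B4).
With Rhoumb, Paxkye is earned (B7).
With Belbel, Ornmor, and Rhoumb, Nexarc is earned (B2).
Nexarc: reached.
Rhoumb: reached.
Paxkye: reached.
Cormor would need Nexarc, Paxkye, and Hexrun (B6), but Hexrun is never earned.
No rule produces Hexrun, and it is not given.
Reached: Nexarc, Rhoumb, and Paxkye — 3 of the 5.

3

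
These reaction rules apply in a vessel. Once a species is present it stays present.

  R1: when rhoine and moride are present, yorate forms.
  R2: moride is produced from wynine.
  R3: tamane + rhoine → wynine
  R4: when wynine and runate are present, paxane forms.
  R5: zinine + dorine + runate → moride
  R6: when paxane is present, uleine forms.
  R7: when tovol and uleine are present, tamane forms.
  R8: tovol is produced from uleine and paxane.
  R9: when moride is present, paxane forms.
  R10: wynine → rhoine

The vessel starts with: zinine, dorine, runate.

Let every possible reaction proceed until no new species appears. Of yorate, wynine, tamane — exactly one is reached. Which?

tamane

zinine, dorine, and runate present → moride forms (R5).
moride present → paxane forms (R9).
paxane present → uleine forms (R6).
uleine and paxane present → tovol forms (R8).
tovol and uleine present → tamane forms (R7).
wynine would need tamane and rhoine (R3), but rhoine never forms. yorate would need rhoine and moride (R1), but rhoine never forms.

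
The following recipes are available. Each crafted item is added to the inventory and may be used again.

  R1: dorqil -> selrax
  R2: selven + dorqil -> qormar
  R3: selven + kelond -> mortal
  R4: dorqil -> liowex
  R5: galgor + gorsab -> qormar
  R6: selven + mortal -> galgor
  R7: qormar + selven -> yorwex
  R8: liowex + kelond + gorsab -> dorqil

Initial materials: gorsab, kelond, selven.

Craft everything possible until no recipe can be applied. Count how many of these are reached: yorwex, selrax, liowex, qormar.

2

selven + kelond -> mortal (R3).
Using R6, selven and mortal make galgor.
galgor + gorsab -> qormar (R5).
qormar + selven -> yorwex (R7).
yorwex: reached.
selrax would need dorqil (R1), but dorqil is never obtained.
liowex would need dorqil (R4), but dorqil is never obtained.
qormar: reached.
Reached: yorwex and qormar — 2 of the 4.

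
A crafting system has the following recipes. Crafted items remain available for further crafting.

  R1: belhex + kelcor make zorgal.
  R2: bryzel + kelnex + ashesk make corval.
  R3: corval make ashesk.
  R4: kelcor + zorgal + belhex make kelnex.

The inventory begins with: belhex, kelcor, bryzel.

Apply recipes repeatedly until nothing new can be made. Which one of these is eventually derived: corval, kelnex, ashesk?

kelnex

Using R1, belhex and kelcor make zorgal.
kelcor + zorgal + belhex → kelnex (R4).
ashesk would need corval (R3), but corval is never obtained. corval would need bryzel, kelnex, and ashesk (R2), but ashesk is never obtained.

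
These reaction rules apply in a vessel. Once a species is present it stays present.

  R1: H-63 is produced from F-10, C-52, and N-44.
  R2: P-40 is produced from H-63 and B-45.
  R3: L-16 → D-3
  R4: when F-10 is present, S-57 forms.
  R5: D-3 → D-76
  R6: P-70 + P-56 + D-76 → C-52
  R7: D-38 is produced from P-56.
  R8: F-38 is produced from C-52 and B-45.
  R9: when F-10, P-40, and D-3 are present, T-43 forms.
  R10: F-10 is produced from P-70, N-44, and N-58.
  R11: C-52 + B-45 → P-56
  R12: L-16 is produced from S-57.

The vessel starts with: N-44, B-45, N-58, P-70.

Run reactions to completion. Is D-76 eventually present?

Yes

P-70, N-44, and N-58 present → F-10 forms (R10).
F-10 present → S-57 forms (R4).
S-57 present → L-16 forms (R12).
L-16 present → D-3 forms (R3).
D-3 present → D-76 forms (R5).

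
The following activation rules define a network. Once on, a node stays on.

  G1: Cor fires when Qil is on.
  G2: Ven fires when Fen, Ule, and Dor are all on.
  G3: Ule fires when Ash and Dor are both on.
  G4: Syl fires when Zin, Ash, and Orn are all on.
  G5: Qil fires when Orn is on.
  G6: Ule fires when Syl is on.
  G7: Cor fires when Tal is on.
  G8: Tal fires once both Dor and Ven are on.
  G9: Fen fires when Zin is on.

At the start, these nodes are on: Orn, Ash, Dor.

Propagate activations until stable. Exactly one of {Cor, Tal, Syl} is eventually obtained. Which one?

Cor

Orn is on, so Qil fires (G5).
G1: Qil on → Cor on.
Tal would need Dor and Ven (G8), but Ven never turns on. Syl would need Zin, Ash, and Orn (G4), but Zin never turns on.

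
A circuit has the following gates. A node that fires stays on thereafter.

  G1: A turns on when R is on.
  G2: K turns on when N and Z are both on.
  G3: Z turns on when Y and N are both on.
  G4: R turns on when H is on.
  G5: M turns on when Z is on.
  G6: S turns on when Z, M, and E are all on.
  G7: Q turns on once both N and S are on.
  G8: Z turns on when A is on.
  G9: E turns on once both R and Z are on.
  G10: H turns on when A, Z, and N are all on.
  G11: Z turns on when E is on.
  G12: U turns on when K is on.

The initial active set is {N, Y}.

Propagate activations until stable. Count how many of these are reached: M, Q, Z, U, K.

4

Y and N are on, so Z turns on (G3).
G5: Z on → M on.
G2: N and Z on → K on.
G12: K on → U on.
M: reached.
Q would need N and S (G7), but S never turns on.
Z: reached.
U: reached.
K: reached.
Reached: M, Z, U, and K — 4 of the 5.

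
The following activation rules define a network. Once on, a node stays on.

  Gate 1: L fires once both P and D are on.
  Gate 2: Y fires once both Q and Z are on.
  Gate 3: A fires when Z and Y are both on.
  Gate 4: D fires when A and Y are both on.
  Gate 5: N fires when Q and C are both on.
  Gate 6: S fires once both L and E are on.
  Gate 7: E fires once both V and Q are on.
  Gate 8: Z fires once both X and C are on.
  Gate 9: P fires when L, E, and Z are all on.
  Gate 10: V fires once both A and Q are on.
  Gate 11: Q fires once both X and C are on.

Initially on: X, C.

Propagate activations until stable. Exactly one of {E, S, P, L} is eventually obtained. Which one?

X and C are on, so Z fires (Gate 8).
X and C are on, so Q fires (Gate 11).
Gate 2: Q and Z on → Y on.
Z and Y are on, so A fires (Gate 3).
A and Q are on, so V fires (Gate 10).
Gate 7: V and Q on → E on.
S would need L and E (Gate 6), but L never turns on. L would need P and D (Gate 1), but P never turns on. P would need L, E, and Z (Gate 9), but L never turns on.

E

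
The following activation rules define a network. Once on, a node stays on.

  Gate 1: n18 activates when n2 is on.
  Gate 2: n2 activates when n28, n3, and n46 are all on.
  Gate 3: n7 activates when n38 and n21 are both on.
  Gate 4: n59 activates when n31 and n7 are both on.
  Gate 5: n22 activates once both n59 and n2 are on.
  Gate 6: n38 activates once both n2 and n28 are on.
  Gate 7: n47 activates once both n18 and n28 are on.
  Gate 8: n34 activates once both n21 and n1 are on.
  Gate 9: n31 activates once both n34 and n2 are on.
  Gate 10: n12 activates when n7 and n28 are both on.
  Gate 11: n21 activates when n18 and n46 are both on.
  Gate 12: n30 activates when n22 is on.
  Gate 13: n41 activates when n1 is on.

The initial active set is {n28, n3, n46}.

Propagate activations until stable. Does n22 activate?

No

n22 would need n59 and n2 (Gate 5), but n59 never turns on.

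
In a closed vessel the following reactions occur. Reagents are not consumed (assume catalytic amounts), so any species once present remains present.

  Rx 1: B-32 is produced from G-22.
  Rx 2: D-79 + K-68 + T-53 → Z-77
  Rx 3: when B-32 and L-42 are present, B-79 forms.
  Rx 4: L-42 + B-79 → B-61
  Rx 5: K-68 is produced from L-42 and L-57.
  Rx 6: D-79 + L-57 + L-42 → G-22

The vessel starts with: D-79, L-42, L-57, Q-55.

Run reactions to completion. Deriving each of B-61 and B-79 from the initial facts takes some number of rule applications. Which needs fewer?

B-79

B-79: D-79, L-57, and L-42 present → G-22 forms (Rx 6). G-22 present → B-32 forms (Rx 1). B-32 and L-42 present → B-79 forms (Rx 3). [3 rule applications]
B-61: D-79, L-57, and L-42 present → G-22 forms (Rx 6). G-22 present → B-32 forms (Rx 1). B-32 and L-42 present → B-79 forms (Rx 3). L-42 and B-79 present → B-61 forms (Rx 4). [4 rule applications]
B-79 needs fewer.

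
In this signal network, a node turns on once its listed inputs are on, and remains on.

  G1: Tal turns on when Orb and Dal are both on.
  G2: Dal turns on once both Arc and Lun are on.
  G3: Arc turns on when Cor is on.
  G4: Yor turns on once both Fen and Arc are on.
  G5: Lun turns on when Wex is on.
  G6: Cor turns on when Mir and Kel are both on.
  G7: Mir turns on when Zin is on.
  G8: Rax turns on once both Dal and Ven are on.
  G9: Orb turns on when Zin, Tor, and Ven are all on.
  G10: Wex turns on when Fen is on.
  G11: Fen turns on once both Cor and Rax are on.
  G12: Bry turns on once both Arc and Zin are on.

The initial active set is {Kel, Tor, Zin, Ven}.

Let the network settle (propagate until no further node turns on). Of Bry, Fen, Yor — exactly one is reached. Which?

Bry

G7: Zin on → Mir on.
G6: Mir and Kel on → Cor on.
Cor is on, so Arc turns on (G3).
Arc and Zin are on, so Bry turns on (G12).
Fen would need Cor and Rax (G11), but Rax never turns on. Yor would need Fen and Arc (G4), but Fen never turns on.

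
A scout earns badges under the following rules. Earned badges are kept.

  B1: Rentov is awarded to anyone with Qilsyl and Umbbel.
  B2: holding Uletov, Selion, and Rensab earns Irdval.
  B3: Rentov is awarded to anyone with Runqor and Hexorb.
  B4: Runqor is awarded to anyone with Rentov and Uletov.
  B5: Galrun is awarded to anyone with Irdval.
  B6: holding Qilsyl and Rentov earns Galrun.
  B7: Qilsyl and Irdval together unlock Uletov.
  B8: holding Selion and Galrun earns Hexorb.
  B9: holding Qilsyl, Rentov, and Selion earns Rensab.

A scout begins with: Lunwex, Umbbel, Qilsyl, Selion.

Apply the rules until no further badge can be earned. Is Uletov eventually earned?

No

Uletov would need Qilsyl and Irdval (B7), but Irdval is never earned.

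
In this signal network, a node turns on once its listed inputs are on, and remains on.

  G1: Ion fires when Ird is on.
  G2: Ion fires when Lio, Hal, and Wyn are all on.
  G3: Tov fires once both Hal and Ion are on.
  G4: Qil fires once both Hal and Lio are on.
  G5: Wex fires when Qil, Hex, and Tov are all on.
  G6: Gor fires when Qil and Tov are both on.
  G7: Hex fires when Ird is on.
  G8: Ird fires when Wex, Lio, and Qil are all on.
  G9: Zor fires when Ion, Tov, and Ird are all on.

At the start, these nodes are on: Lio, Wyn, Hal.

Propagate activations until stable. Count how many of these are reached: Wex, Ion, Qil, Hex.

G4: Hal and Lio on → Qil on.
G2: Lio, Hal, and Wyn on → Ion on.
Wex would need Qil, Hex, and Tov (G5), but Hex never turns on.
Ion: reached.
Qil: reached.
Hex would need Ird (G7), but Ird never turns on.
Reached: Ion and Qil — 2 of the 4.

2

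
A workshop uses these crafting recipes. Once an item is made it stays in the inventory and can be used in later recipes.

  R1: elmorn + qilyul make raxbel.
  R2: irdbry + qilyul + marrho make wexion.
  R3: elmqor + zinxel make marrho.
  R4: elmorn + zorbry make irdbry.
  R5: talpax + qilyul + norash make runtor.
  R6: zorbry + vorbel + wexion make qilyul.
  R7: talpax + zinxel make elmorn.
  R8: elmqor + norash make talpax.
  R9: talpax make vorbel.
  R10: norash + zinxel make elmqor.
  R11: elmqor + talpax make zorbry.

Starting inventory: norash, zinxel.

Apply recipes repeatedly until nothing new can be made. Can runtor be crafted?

runtor would need talpax, qilyul, and norash (R5), but qilyul is never obtained.

No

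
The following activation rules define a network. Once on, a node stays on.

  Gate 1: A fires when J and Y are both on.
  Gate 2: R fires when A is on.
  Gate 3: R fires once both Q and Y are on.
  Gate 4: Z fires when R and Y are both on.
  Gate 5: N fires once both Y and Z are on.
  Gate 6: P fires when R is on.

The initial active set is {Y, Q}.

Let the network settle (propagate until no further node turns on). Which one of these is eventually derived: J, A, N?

Gate 3: Q and Y on → R on.
R and Y are on, so Z fires (Gate 4).
Y and Z are on, so N fires (Gate 5).
A would need J and Y (Gate 1), but J never turns on. No rule produces J, and it is not given.

N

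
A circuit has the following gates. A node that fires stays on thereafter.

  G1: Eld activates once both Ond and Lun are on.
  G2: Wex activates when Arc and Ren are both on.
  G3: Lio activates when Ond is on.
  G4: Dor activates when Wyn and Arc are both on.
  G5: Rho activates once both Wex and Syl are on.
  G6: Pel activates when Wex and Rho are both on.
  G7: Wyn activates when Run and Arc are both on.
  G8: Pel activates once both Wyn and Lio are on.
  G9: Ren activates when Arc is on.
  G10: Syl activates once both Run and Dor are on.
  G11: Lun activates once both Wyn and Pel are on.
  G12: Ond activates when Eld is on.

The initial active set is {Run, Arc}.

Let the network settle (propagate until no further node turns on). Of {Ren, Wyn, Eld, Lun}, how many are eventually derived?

G9: Arc on → Ren on.
G7: Run and Arc on → Wyn on.
Wyn and Arc are on, so Dor activates (G4).
Arc and Ren are on, so Wex activates (G2).
Run and Dor are on, so Syl activates (G10).
G5: Wex and Syl on → Rho on.
G6: Wex and Rho on → Pel on.
Wyn and Pel are on, so Lun activates (G11).
Ren: reached.
Wyn: reached.
Eld would need Ond and Lun (G1), but Ond never turns on.
Lun: reached.
Reached: Ren, Wyn, and Lun — 3 of the 4.

3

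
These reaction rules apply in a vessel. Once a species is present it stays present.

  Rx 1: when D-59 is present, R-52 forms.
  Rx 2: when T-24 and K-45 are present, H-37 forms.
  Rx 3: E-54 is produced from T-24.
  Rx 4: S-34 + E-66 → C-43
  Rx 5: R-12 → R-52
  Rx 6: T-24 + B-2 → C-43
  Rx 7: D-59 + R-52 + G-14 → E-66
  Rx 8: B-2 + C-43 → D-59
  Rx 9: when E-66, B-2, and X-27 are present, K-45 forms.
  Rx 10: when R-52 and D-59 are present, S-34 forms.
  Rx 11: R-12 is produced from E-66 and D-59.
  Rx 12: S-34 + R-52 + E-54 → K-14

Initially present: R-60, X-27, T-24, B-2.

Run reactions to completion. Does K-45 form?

No

K-45 would need E-66, B-2, and X-27 (Rx 9), but E-66 never forms.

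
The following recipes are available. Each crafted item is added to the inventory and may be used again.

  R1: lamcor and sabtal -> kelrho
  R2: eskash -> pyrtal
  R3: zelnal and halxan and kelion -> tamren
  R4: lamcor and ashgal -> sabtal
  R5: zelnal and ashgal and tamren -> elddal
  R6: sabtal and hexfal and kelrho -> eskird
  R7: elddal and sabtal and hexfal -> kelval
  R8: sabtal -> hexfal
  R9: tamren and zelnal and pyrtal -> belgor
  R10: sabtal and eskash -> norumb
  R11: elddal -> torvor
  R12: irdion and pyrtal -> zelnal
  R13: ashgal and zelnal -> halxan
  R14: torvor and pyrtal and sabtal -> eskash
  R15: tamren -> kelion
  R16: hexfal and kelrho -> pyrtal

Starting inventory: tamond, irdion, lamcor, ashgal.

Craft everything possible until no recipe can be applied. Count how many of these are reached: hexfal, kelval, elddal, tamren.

lamcor and ashgal -> sabtal (R4).
Using R8, sabtal makes hexfal.
hexfal: reached.
kelval would need elddal, sabtal, and hexfal (R7), but elddal is never obtained.
elddal would need zelnal, ashgal, and tamren (R5), but tamren is never obtained.
tamren would need zelnal, halxan, and kelion (R3), but kelion is never obtained.
Reached: hexfal — 1 of the 4.

1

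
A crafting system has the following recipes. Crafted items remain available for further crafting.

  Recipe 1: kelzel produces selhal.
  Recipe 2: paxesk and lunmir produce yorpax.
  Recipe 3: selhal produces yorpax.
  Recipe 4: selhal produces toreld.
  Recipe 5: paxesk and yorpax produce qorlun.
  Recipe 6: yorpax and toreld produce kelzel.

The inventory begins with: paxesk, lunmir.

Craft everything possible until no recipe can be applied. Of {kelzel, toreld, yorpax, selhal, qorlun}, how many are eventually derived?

2

paxesk and lunmir → yorpax (Recipe 2).
paxesk and yorpax → qorlun (Recipe 5).
kelzel would need yorpax and toreld (Recipe 6), but toreld is never obtained.
toreld would need selhal (Recipe 4), but selhal is never obtained.
yorpax: reached.
selhal would need kelzel (Recipe 1), but kelzel is never obtained.
qorlun: reached.
Reached: yorpax and qorlun — 2 of the 5.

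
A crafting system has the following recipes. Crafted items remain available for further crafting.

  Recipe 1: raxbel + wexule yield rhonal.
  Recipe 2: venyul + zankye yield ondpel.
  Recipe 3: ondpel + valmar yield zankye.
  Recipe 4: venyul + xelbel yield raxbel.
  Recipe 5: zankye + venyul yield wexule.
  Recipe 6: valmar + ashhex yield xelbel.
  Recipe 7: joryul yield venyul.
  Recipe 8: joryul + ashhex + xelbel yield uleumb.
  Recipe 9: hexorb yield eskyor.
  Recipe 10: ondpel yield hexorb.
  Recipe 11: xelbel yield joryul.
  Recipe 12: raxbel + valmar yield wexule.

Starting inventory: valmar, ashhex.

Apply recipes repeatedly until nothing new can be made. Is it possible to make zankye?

No

zankye would need ondpel and valmar (Recipe 3), but ondpel is never obtained.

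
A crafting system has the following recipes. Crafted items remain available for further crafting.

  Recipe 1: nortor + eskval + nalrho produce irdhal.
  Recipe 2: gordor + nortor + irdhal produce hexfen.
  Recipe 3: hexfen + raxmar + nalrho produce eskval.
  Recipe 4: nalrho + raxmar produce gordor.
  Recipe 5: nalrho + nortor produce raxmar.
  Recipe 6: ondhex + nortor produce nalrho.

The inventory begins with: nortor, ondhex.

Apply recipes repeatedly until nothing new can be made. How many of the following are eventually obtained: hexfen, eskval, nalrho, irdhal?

Using Recipe 6, ondhex and nortor make nalrho.
hexfen would need gordor, nortor, and irdhal (Recipe 2), but irdhal is never obtained.
eskval would need hexfen, raxmar, and nalrho (Recipe 3), but hexfen is never obtained.
nalrho: reached.
irdhal would need nortor, eskval, and nalrho (Recipe 1), but eskval is never obtained.
Reached: nalrho — 1 of the 4.

1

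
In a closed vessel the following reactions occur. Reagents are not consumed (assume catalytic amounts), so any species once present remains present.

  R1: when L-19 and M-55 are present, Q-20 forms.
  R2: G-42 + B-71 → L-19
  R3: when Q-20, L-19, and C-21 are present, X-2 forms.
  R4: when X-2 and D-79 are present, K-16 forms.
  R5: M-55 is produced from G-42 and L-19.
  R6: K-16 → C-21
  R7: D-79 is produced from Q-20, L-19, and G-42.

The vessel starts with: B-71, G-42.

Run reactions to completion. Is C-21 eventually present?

C-21 would need K-16 (R6), but K-16 never forms.

No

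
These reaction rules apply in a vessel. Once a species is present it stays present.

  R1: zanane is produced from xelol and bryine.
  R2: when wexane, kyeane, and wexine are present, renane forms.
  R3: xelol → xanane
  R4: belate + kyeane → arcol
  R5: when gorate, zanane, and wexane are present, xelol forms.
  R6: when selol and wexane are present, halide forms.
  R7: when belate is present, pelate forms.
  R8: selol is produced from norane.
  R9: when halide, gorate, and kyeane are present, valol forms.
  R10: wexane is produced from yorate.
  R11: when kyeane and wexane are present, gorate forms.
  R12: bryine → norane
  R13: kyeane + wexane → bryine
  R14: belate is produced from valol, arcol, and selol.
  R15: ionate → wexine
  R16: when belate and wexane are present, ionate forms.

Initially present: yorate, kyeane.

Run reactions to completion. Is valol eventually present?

Yes

yorate present → wexane forms (R10).
kyeane and wexane present → bryine forms (R13).
kyeane and wexane present → gorate forms (R11).
bryine present → norane forms (R12).
norane present → selol forms (R8).
selol and wexane present → halide forms (R6).
halide, gorate, and kyeane present → valol forms (R9).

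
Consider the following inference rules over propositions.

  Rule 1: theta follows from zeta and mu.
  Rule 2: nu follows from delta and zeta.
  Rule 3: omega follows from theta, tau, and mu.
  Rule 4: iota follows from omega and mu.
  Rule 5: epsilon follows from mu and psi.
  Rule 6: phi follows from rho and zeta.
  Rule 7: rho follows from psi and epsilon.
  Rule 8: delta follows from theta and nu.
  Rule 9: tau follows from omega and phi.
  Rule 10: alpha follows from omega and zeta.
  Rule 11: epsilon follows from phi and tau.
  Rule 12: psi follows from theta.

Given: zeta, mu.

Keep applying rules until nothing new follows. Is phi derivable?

Yes

zeta and mu hold, so theta follows (Rule 1).
theta holds, so psi follows (Rule 12).
mu and psi hold, so epsilon follows (Rule 5).
psi and epsilon hold, so rho follows (Rule 7).
From rho and zeta, Rule 6 gives phi.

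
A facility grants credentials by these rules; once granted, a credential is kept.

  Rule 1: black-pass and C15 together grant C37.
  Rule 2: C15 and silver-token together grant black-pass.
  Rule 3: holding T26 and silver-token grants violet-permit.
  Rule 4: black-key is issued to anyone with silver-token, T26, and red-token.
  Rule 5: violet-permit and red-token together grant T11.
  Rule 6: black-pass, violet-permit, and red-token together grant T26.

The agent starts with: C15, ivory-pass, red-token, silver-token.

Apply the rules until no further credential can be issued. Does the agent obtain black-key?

No

black-key would need silver-token, T26, and red-token (Rule 4), but T26 is never granted.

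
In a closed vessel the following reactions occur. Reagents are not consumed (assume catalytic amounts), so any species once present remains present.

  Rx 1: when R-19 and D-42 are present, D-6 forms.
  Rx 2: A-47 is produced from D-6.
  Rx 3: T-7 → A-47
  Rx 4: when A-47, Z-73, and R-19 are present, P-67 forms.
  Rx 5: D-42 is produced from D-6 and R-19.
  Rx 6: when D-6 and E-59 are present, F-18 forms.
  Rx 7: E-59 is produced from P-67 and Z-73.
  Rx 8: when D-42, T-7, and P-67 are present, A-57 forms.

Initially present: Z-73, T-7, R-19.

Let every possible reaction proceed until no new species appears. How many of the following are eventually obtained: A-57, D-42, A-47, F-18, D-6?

1

T-7 present → A-47 forms (Rx 3).
A-57 would need D-42, T-7, and P-67 (Rx 8), but D-42 never forms.
D-42 would need D-6 and R-19 (Rx 5), but D-6 never forms.
A-47: reached.
F-18 would need D-6 and E-59 (Rx 6), but D-6 never forms.
D-6 would need R-19 and D-42 (Rx 1), but D-42 never forms.
Reached: A-47 — 1 of the 5.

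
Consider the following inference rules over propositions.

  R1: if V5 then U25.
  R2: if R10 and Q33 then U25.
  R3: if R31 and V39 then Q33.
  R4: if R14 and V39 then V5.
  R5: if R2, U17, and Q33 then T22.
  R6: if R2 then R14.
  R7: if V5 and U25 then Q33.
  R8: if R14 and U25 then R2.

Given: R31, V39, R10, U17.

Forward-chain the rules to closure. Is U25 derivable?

R31 and V39 hold, so Q33 follows (R3).
R10 and Q33 hold, so U25 follows (R2).

Yes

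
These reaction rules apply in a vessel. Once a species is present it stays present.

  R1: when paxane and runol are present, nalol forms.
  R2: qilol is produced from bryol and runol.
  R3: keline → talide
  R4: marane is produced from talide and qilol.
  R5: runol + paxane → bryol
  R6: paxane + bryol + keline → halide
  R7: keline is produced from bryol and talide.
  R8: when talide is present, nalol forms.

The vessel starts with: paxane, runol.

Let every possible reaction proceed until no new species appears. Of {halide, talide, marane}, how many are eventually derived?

halide would need paxane, bryol, and keline (R6), but keline never forms.
talide would need keline (R3), but keline never forms.
marane would need talide and qilol (R4), but talide never forms.
None of the 3 are reached.

0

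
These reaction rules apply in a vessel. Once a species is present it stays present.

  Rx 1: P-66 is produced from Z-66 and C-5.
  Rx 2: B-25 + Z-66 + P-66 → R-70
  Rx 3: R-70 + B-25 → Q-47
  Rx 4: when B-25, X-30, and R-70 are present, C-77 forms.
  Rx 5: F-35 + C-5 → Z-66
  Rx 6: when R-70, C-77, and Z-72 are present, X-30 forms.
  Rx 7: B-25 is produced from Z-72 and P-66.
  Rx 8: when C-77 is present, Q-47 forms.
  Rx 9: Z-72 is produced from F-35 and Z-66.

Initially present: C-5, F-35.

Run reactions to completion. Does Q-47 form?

Yes

F-35 and C-5 present → Z-66 forms (Rx 5).
Z-66 and C-5 present → P-66 forms (Rx 1).
F-35 and Z-66 present → Z-72 forms (Rx 9).
Z-72 and P-66 present → B-25 forms (Rx 7).
B-25, Z-66, and P-66 present → R-70 forms (Rx 2).
R-70 and B-25 present → Q-47 forms (Rx 3).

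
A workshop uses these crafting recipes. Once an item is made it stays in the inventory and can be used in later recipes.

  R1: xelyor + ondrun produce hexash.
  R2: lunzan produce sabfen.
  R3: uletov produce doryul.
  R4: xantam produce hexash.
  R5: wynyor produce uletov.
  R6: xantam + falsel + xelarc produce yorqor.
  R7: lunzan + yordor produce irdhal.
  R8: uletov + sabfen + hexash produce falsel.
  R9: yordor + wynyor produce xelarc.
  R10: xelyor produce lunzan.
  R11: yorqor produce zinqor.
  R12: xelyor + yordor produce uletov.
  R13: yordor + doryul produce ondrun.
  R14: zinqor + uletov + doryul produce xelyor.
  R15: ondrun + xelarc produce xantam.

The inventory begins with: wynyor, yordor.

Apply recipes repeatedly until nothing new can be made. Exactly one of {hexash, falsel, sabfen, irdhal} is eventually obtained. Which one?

wynyor → uletov (R5).
yordor + wynyor → xelarc (R9).
uletov → doryul (R3).
yordor + doryul → ondrun (R13).
ondrun + xelarc → xantam (R15).
xantam → hexash (R4).
sabfen would need lunzan (R2), but lunzan is never obtained. irdhal would need lunzan and yordor (R7), but lunzan is never obtained. falsel would need uletov, sabfen, and hexash (R8), but sabfen is never obtained.

hexash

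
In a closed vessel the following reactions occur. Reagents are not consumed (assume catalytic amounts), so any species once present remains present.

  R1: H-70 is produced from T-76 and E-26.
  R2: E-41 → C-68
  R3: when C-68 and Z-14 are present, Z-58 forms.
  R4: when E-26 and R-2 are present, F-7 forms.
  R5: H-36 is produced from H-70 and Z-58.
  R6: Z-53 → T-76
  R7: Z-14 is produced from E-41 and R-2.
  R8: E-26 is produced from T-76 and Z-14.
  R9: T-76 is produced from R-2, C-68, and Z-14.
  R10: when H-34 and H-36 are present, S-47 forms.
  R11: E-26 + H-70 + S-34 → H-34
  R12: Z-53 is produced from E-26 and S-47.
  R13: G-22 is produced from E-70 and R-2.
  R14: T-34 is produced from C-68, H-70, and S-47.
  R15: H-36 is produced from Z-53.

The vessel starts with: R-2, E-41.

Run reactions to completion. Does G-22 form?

No

G-22 would need E-70 and R-2 (R13), but E-70 never forms.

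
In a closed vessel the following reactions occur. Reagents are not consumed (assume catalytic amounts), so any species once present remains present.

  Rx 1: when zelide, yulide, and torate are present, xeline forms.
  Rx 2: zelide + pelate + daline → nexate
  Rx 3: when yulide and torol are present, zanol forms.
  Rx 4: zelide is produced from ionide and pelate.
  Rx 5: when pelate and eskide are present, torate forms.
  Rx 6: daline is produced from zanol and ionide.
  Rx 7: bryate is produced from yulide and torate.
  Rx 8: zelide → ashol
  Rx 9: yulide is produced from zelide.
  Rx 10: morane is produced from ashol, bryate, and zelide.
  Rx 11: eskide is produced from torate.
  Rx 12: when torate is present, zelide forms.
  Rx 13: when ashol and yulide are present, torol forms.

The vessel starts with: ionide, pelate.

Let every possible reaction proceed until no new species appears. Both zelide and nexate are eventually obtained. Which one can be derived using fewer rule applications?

zelide

zelide: ionide and pelate present → zelide forms (Rx 4). [1 rule application]
nexate: ionide and pelate present → zelide forms (Rx 4). zelide present → ashol forms (Rx 8). zelide present → yulide forms (Rx 9). ashol and yulide present → torol forms (Rx 13). yulide and torol present → zanol forms (Rx 3). zanol and ionide present → daline forms (Rx 6). zelide, pelate, and daline present → nexate forms (Rx 2). [7 rule applications]
zelide needs fewer.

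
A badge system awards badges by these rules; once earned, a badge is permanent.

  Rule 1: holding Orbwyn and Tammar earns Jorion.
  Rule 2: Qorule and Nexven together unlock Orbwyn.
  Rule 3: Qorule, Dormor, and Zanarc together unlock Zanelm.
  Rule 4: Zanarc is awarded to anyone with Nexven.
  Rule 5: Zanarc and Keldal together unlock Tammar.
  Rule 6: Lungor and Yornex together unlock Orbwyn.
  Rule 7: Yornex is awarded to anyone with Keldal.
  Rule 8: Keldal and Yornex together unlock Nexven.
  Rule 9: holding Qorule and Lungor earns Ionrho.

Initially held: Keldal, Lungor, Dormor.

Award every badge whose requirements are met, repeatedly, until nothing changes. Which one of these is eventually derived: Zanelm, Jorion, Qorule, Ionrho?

Jorion

With Keldal, Yornex is earned (Rule 7).
With Keldal and Yornex, Nexven is earned (Rule 8).
With Lungor and Yornex, Orbwyn is earned (Rule 6).
With Nexven, Zanarc is earned (Rule 4).
With Zanarc and Keldal, Tammar is earned (Rule 5).
With Orbwyn and Tammar, Jorion is earned (Rule 1).
Ionrho would need Qorule and Lungor (Rule 9), but Qorule is never earned. Zanelm would need Qorule, Dormor, and Zanarc (Rule 3), but Qorule is never earned. No rule produces Qorule, and it is not given.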